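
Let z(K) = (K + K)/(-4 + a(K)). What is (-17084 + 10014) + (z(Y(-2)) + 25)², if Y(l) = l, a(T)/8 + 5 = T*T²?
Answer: -4697054/729 ≈ -6443.1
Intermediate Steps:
a(T) = -40 + 8*T³ (a(T) = -40 + 8*(T*T²) = -40 + 8*T³)
z(K) = 2*K/(-44 + 8*K³) (z(K) = (K + K)/(-4 + (-40 + 8*K³)) = (2*K)/(-44 + 8*K³) = 2*K/(-44 + 8*K³))
(-17084 + 10014) + (z(Y(-2)) + 25)² = (-17084 + 10014) + ((½)*(-2)/(-11 + 2*(-2)³) + 25)² = -7070 + ((½)*(-2)/(-11 + 2*(-8)) + 25)² = -7070 + ((½)*(-2)/(-11 - 16) + 25)² = -7070 + ((½)*(-2)/(-27) + 25)² = -7070 + ((½)*(-2)*(-1/27) + 25)² = -7070 + (1/27 + 25)² = -7070 + (676/27)² = -7070 + 456976/729 = -4697054/729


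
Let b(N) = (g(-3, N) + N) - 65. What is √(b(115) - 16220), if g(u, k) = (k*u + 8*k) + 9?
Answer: I*√15586 ≈ 124.84*I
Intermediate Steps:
g(u, k) = 9 + 8*k + k*u (g(u, k) = (8*k + k*u) + 9 = 9 + 8*k + k*u)
b(N) = -56 + 6*N (b(N) = ((9 + 8*N + N*(-3)) + N) - 65 = ((9 + 8*N - 3*N) + N) - 65 = ((9 + 5*N) + N) - 65 = (9 + 6*N) - 65 = -56 + 6*N)
√(b(115) - 16220) = √((-56 + 6*115) - 16220) = √((-56 + 690) - 16220) = √(634 - 16220) = √(-15586) = I*√15586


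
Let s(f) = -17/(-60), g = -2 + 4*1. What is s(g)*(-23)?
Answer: -391/60 ≈ -6.5167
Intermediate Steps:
g = 2 (g = -2 + 4 = 2)
s(f) = 17/60 (s(f) = -17*(-1/60) = 17/60)
s(g)*(-23) = (17/60)*(-23) = -391/60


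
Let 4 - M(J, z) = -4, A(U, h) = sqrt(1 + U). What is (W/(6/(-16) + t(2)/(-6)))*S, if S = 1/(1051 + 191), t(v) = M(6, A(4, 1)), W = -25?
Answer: 100/8487 ≈ 0.011783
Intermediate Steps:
M(J, z) = 8 (M(J, z) = 4 - 1*(-4) = 4 + 4 = 8)
t(v) = 8
S = 1/1242 ≈ 0.00080515
(W/(6/(-16) + t(2)/(-6)))*S = -25/(6/(-16) + 8/(-6))*(1/1242) = -25/(6*(-1/16) + 8*(-1/6))*(1/1242) = -25/(-3/8 - 4/3)*(1/1242) = -25/(-41/24)*(1/1242) = -25*(-24/41)*(1/1242) = (600/41)*(1/1242) = 100/8487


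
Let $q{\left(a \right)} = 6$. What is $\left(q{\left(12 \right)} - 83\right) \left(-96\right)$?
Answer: $7392$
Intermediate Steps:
$\left(q{\left(12 \right)} - 83\right) \left(-96\right) = \left(6 - 83\right) \left(-96\right) = \left(-77\right) \left(-96\right) = 7392$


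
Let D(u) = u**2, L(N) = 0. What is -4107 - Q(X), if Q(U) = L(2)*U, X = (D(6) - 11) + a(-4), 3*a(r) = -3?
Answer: -4107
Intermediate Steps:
a(r) = -1 (a(r) = (1/3)*(-3) = -1)
X = 24 (X = (6**2 - 11) - 1 = (36 - 11) - 1 = 25 - 1 = 24)
Q(U) = 0 (Q(U) = 0*U = 0)
-4107 - Q(X) = -4107 - 1*0 = -4107 + 0 = -4107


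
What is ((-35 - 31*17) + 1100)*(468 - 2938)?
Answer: -1328860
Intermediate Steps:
((-35 - 31*17) + 1100)*(468 - 2938) = ((-35 - 527) + 1100)*(-2470) = (-562 + 1100)*(-2470) = 538*(-2470) = -1328860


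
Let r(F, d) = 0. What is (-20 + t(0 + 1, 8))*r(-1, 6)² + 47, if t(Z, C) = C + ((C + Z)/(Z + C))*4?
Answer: 47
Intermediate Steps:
t(Z, C) = 4 + C (t(Z, C) = C + ((C + Z)/(C + Z))*4 = C + 1*4 = C + 4 = 4 + C)
(-20 + t(0 + 1, 8))*r(-1, 6)² + 47 = (-20 + (4 + 8))*0² + 47 = (-20 + 12)*0 + 47 = -8*0 + 47 = 0 + 47 = 47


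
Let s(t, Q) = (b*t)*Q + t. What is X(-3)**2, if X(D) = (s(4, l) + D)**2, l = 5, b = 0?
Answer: 1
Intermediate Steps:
s(t, Q) = t (s(t, Q) = (0*t)*Q + t = 0*Q + t = 0 + t = t)
X(D) = (4 + D)**2
X(-3)**2 = ((4 - 3)**2)**2 = (1**2)**2 = 1**2 = 1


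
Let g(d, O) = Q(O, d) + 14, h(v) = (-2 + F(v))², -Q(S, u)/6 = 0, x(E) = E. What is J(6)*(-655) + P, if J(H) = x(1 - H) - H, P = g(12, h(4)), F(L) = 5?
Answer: 7219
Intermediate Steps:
Q(S, u) = 0 (Q(S, u) = -6*0 = 0)
h(v) = 9 (h(v) = (-2 + 5)² = 3² = 9)
g(d, O) = 14 (g(d, O) = 0 + 14 = 14)
P = 14
J(H) = 1 - 2*H (J(H) = (1 - H) - H = 1 - 2*H)
J(6)*(-655) + P = (1 - 2*6)*(-655) + 14 = (1 - 12)*(-655) + 14 = -11*(-655) + 14 = 7205 + 14 = 7219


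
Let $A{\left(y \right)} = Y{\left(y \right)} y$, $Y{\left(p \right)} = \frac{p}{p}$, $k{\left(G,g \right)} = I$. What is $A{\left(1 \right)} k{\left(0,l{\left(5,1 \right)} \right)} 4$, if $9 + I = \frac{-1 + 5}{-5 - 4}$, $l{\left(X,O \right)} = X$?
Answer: $- \frac{340}{9} \approx -37.778$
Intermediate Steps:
$I = - \frac{85}{9}$ ($I = -9 + \frac{-1 + 5}{-5 - 4} = -9 + \frac{4}{-9} = -9 + 4 \left(- \frac{1}{9}\right) = -9 - \frac{4}{9} = - \frac{85}{9} \approx -9.4444$)
$k{\left(G,g \right)} = - \frac{85}{9}$
$Y{\left(p \right)} = 1$
$A{\left(y \right)} = y$ ($A{\left(y \right)} = 1 y = y$)
$A{\left(1 \right)} k{\left(0,l{\left(5,1 \right)} \right)} 4 = 1 \left(- \frac{85}{9}\right) 4 = \left(- \frac{85}{9}\right) 4 = - \frac{340}{9}$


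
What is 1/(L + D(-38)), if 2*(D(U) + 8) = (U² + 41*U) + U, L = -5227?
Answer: -1/5311 ≈ -0.00018829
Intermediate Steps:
D(U) = -8 + U²/2 + 21*U (D(U) = -8 + ((U² + 41*U) + U)/2 = -8 + (U² + 42*U)/2 = -8 + (U²/2 + 21*U) = -8 + U²/2 + 21*U)
1/(L + D(-38)) = 1/(-5227 + (-8 + (½)*(-38)² + 21*(-38))) = 1/(-5227 + (-8 + (½)*1444 - 798)) = 1/(-5227 + (-8 + 722 - 798)) = 1/(-5227 - 84) = 1/(-5311) = -1/5311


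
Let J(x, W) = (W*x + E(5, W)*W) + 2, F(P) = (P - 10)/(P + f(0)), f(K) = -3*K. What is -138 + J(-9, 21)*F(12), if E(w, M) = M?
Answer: -287/3 ≈ -95.667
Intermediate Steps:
F(P) = (-10 + P)/P (F(P) = (P - 10)/(P - 3*0) = (-10 + P)/(P + 0) = (-10 + P)/P)
J(x, W) = 2 + W**2 + W*x (J(x, W) = (W*x + W*W) + 2 = (W*x + W**2) + 2 = (W**2 + W*x) + 2 = 2 + W**2 + W*x)
-138 + J(-9, 21)*F(12) = -138 + (2 + 21**2 + 21*(-9))*((-10 + 12)/12) = -138 + (2 + 441 - 189)*((1/12)*2) = -138 + 254*(1/6) = -138 + 127/3 = -287/3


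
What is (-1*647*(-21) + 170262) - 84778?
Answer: 99071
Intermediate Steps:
(-1*647*(-21) + 170262) - 84778 = (-647*(-21) + 170262) - 84778 = (13587 + 170262) - 84778 = 183849 - 84778 = 99071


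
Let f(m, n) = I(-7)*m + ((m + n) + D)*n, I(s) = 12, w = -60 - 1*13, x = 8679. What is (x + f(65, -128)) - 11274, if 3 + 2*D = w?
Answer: 11113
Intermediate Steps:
w = -73 (w = -60 - 13 = -73)
D = -38 (D = -3/2 + (1/2)*(-73) = -3/2 - 73/2 = -38)
f(m, n) = 12*m + n*(-38 + m + n) (f(m, n) = 12*m + ((m + n) - 38)*n = 12*m + (-38 + m + n)*n = 12*m + n*(-38 + m + n))
(x + f(65, -128)) - 11274 = (8679 + ((-128)**2 - 38*(-128) + 12*65 + 65*(-128))) - 11274 = (8679 + (16384 + 4864 + 780 - 8320)) - 11274 = (8679 + 13708) - 11274 = 22387 - 11274 = 11113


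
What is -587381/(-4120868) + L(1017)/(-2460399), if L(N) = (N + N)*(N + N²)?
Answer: -2892109919340551/3379659835444 ≈ -855.74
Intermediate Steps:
L(N) = 2*N*(N + N²) (L(N) = (2*N)*(N + N²) = 2*N*(N + N²))
-587381/(-4120868) + L(1017)/(-2460399) = -587381/(-4120868) + (2*1017²*(1 + 1017))/(-2460399) = -587381*(-1/4120868) + (2*1034289*1018)*(-1/2460399) = 587381/4120868 + 2105812404*(-1/2460399) = 587381/4120868 - 701937468/820133 = -2892109919340551/3379659835444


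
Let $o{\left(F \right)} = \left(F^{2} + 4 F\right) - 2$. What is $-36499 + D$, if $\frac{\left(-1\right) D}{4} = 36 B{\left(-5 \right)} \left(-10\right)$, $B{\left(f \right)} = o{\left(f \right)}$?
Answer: $-32179$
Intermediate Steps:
$o{\left(F \right)} = -2 + F^{2} + 4 F$
$B{\left(f \right)} = -2 + f^{2} + 4 f$
$D = 4320$ ($D = - 4 \cdot 36 \left(-2 + \left(-5\right)^{2} + 4 \left(-5\right)\right) \left(-10\right) = - 4 \cdot 36 \left(-2 + 25 - 20\right) \left(-10\right) = - 4 \cdot 36 \cdot 3 \left(-10\right) = - 4 \cdot 108 \left(-10\right) = \left(-4\right) \left(-1080\right) = 4320$)
$-36499 + D = -36499 + 4320 = -32179$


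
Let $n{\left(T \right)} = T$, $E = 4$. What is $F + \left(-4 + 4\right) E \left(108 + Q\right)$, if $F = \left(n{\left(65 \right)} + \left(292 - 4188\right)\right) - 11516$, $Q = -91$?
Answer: $-15347$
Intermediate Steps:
$F = -15347$ ($F = \left(65 + \left(292 - 4188\right)\right) - 11516 = \left(65 - 3896\right) - 11516 = -3831 - 11516 = -15347$)
$F + \left(-4 + 4\right) E \left(108 + Q\right) = -15347 + \left(-4 + 4\right) 4 \left(108 - 91\right) = -15347 + 0 \cdot 4 \cdot 17 = -15347 + 0 \cdot 17 = -15347 + 0 = -15347$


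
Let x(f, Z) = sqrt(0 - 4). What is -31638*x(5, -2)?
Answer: -63276*I ≈ -63276.0*I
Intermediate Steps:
x(f, Z) = 2*I (x(f, Z) = sqrt(-4) = 2*I)
-31638*x(5, -2) = -31638*2*I = -63276*I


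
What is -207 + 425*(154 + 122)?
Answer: 117093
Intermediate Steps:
-207 + 425*(154 + 122) = -207 + 425*276 = -207 + 117300 = 117093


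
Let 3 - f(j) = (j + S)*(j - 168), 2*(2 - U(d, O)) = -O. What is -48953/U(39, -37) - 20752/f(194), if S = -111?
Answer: 211672246/71115 ≈ 2976.5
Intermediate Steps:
U(d, O) = 2 + O/2 (U(d, O) = 2 - (-1)*O/2 = 2 + O/2)
f(j) = 3 - (-168 + j)*(-111 + j) (f(j) = 3 - (j - 111)*(j - 168) = 3 - (-111 + j)*(-168 + j) = 3 - (-168 + j)*(-111 + j))
-48953/U(39, -37) - 20752/f(194) = -48953/(2 + (½)*(-37)) - 20752/(-18645 - 1*194² + 279*194) = -48953/(2 - 37/2) - 20752/(-18645 - 1*37636 + 54126) = -48953/(-33/2) - 20752/(-18645 - 37636 + 54126) = -48953*(-2/33) - 20752/(-2155) = 97906/33 - 20752*(-1/2155) = 97906/33 + 20752/2155 = 211672246/71115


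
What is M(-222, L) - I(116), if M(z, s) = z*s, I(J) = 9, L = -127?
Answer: 28185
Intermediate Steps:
M(z, s) = s*z
M(-222, L) - I(116) = -127*(-222) - 1*9 = 28194 - 9 = 28185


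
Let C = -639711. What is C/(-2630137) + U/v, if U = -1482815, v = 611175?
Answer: -701806245046/321494796195 ≈ -2.1829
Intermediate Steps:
C/(-2630137) + U/v = -639711/(-2630137) - 1482815/611175 = -639711*(-1/2630137) - 1482815*1/611175 = 639711/2630137 - 296563/122235 = -701806245046/321494796195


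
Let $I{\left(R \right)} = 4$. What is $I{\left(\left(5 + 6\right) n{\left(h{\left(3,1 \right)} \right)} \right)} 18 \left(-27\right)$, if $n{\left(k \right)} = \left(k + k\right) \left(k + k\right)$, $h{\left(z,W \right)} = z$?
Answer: $-1944$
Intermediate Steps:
$n{\left(k \right)} = 4 k^{2}$ ($n{\left(k \right)} = 2 k 2 k = 4 k^{2}$)
$I{\left(\left(5 + 6\right) n{\left(h{\left(3,1 \right)} \right)} \right)} 18 \left(-27\right) = 4 \cdot 18 \left(-27\right) = 72 \left(-27\right) = -1944$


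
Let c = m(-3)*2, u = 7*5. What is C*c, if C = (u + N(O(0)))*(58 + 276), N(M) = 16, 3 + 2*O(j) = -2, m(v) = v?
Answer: -102204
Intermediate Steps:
O(j) = -5/2 (O(j) = -3/2 + (½)*(-2) = -3/2 - 1 = -5/2)
u = 35
c = -6 (c = -3*2 = -6)
C = 17034 (C = (35 + 16)*(58 + 276) = 51*334 = 17034)
C*c = 17034*(-6) = -102204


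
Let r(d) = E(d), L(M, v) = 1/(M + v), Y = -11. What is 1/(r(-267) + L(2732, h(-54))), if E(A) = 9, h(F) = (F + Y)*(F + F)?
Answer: 9752/87769 ≈ 0.11111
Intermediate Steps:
h(F) = 2*F*(-11 + F) (h(F) = (F - 11)*(F + F) = (-11 + F)*(2*F) = 2*F*(-11 + F))
r(d) = 9
1/(r(-267) + L(2732, h(-54))) = 1/(9 + 1/(2732 + 2*(-54)*(-11 - 54))) = 1/(9 + 1/(2732 + 2*(-54)*(-65))) = 1/(9 + 1/(2732 + 7020)) = 1/(9 + 1/9752) = 1/(87769/9752) = 9752/87769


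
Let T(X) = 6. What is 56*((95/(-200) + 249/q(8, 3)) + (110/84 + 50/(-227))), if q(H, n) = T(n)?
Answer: 8030347/3405 ≈ 2358.4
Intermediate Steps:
q(H, n) = 6
56*((95/(-200) + 249/q(8, 3)) + (110/84 + 50/(-227))) = 56*((95/(-200) + 249/6) + (110/84 + 50/(-227))) = 56*((95*(-1/200) + 249*(⅙)) + (110*(1/84) + 50*(-1/227))) = 56*((-19/40 + 83/2) + (55/42 - 50/227)) = 56*(1641/40 + 10385/9534) = 56*(8030347/190680) = 8030347/3405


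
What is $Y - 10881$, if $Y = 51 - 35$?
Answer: $-10865$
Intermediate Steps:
$Y = 16$
$Y - 10881 = 16 - 10881 = -10865$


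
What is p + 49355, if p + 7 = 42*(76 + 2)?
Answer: 52624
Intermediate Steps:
p = 3269 (p = -7 + 42*(76 + 2) = -7 + 42*78 = -7 + 3276 = 3269)
p + 49355 = 3269 + 49355 = 52624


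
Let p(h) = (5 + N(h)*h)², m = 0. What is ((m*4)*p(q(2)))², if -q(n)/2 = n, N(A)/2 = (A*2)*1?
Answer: 0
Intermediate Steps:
N(A) = 4*A (N(A) = 2*((A*2)*1) = 2*((2*A)*1) = 2*(2*A) = 4*A)
q(n) = -2*n
p(h) = (5 + 4*h²)² (p(h) = (5 + (4*h)*h)² = (5 + 4*h²)²)
((m*4)*p(q(2)))² = ((0*4)*(5 + 4*(-2*2)²)²)² = (0*(5 + 4*(-4)²)²)² = (0*(5 + 4*16)²)² = (0*(5 + 64)²)² = (0*69²)² = (0*4761)² = 0² = 0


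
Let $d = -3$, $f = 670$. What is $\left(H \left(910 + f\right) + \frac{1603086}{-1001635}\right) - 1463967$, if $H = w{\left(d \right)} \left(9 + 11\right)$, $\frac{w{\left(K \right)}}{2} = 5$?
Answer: $- \frac{1149845529131}{1001635} \approx -1.148 \cdot 10^{6}$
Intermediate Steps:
$w{\left(K \right)} = 10$ ($w{\left(K \right)} = 2 \cdot 5 = 10$)
$H = 200$ ($H = 10 \left(9 + 11\right) = 10 \cdot 20 = 200$)
$\left(H \left(910 + f\right) + \frac{1603086}{-1001635}\right) - 1463967 = \left(200 \left(910 + 670\right) + \frac{1603086}{-1001635}\right) - 1463967 = \left(200 \cdot 1580 + 1603086 \left(- \frac{1}{1001635}\right)\right) - 1463967 = \left(316000 - \frac{1603086}{1001635}\right) - 1463967 = \frac{316515056914}{1001635} - 1463967 = - \frac{1149845529131}{1001635}$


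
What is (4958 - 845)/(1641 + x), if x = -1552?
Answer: 4113/89 ≈ 46.214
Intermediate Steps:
(4958 - 845)/(1641 + x) = (4958 - 845)/(1641 - 1552) = 4113/89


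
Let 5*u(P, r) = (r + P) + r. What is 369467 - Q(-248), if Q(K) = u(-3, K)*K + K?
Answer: 1724823/5 ≈ 3.4496e+5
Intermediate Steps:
u(P, r) = P/5 + 2*r/5 (u(P, r) = ((r + P) + r)/5 = ((P + r) + r)/5 = (P + 2*r)/5 = P/5 + 2*r/5)
Q(K) = K + K*(-3/5 + 2*K/5) (Q(K) = ((1/5)*(-3) + 2*K/5)*K + K = (-3/5 + 2*K/5)*K + K = K*(-3/5 + 2*K/5) + K = K + K*(-3/5 + 2*K/5))
369467 - Q(-248) = 369467 - 2*(-248)*(1 - 248)/5 = 369467 - 2*(-248)*(-247)/5 = 369467 - 1*122512/5 = 369467 - 122512/5 = 1724823/5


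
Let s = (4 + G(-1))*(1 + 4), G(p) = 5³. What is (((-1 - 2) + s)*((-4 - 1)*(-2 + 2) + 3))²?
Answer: 3709476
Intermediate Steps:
G(p) = 125
s = 645 (s = (4 + 125)*(1 + 4) = 129*5 = 645)
(((-1 - 2) + s)*((-4 - 1)*(-2 + 2) + 3))² = (((-1 - 2) + 645)*((-4 - 1)*(-2 + 2) + 3))² = ((-3 + 645)*(-5*0 + 3))² = (642*(0 + 3))² = (642*3)² = 1926² = 3709476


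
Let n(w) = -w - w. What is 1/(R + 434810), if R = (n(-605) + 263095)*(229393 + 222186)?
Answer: 1/119355022405 ≈ 8.3784e-12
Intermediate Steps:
n(w) = -2*w
R = 119354587595 (R = (-2*(-605) + 263095)*(229393 + 222186) = (1210 + 263095)*451579 = 264305*451579 = 119354587595)
1/(R + 434810) = 1/(119354587595 + 434810) = 1/119355022405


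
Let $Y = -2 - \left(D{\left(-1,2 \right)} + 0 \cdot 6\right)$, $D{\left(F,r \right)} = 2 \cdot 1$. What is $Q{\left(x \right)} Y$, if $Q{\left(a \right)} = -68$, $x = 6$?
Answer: $272$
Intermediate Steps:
$D{\left(F,r \right)} = 2$
$Y = -4$ ($Y = -2 - \left(2 + 0 \cdot 6\right) = -2 - \left(2 + 0\right) = -2 - 2 = -4$)
$Q{\left(x \right)} Y = \left(-68\right) \left(-4\right) = 272$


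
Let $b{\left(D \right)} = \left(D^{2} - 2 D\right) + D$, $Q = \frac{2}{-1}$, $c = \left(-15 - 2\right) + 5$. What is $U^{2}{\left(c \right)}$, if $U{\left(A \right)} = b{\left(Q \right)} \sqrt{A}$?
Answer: $-432$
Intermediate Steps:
$c = -12$ ($c = -17 + 5 = -12$)
$Q = -2$ ($Q = 2 \left(-1\right) = -2$)
$b{\left(D \right)} = D^{2} - D$
$U{\left(A \right)} = 6 \sqrt{A}$ ($U{\left(A \right)} = - 2 \left(-1 - 2\right) \sqrt{A} = \left(-2\right) \left(-3\right) \sqrt{A} = 6 \sqrt{A}$)
$U^{2}{\left(c \right)} = \left(6 \sqrt{-12}\right)^{2} = \left(6 \cdot 2 i \sqrt{3}\right)^{2} = \left(12 i \sqrt{3}\right)^{2} = -432$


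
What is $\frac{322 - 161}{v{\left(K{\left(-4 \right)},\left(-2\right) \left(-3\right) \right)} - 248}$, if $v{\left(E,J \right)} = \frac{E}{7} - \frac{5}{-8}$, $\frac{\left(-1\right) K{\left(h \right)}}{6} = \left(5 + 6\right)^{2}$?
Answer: $- \frac{9016}{19661} \approx -0.45857$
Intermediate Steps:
$K{\left(h \right)} = -726$ ($K{\left(h \right)} = - 6 \left(5 + 6\right)^{2} = - 6 \cdot 11^{2} = \left(-6\right) 121 = -726$)
$v{\left(E,J \right)} = \frac{5}{8} + \frac{E}{7}$ ($v{\left(E,J \right)} = E \frac{1}{7} - - \frac{5}{8} = \frac{E}{7} + \frac{5}{8} = \frac{5}{8} + \frac{E}{7}$)
$\frac{322 - 161}{v{\left(K{\left(-4 \right)},\left(-2\right) \left(-3\right) \right)} - 248} = \frac{322 - 161}{\left(\frac{5}{8} + \frac{1}{7} \left(-726\right)\right) - 248} = \frac{161}{\left(\frac{5}{8} - \frac{726}{7}\right) - 248} = \frac{161}{- \frac{5773}{56} - 248} = \frac{161}{- \frac{19661}{56}} = 161 \left(- \frac{56}{19661}\right) = - \frac{9016}{19661}$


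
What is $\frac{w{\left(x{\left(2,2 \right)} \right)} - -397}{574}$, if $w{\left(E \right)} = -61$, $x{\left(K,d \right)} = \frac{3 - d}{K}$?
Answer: $\frac{24}{41} \approx 0.58537$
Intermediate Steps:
$x{\left(K,d \right)} = \frac{3 - d}{K}$
$\frac{w{\left(x{\left(2,2 \right)} \right)} - -397}{574} = \frac{-61 - -397}{574} = \left(-61 + 397\right) \frac{1}{574} = 336 \cdot \frac{1}{574} = \frac{24}{41}$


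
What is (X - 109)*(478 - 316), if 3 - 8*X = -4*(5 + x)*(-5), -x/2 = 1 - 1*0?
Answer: -75249/4 ≈ -18812.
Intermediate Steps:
x = -2 (x = -2*(1 - 1*0) = -2*(1 + 0) = -2*1 = -2)
X = -57/8 (X = 3/8 - (-4*(5 - 2))*(-5)/8 = 3/8 - (-4*3)*(-5)/8 = 3/8 - (-3)*(-5)/2 = 3/8 - 1/8*60 = 3/8 - 15/2 = -57/8 ≈ -7.1250)
(X - 109)*(478 - 316) = (-57/8 - 109)*(478 - 316) = -929/8*162 = -75249/4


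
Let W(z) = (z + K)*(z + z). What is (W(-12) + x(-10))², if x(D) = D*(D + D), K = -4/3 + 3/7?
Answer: 12730624/49 ≈ 2.5981e+5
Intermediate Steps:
K = -19/21 (K = -4*⅓ + 3*(⅐) = -4/3 + 3/7 = -19/21 ≈ -0.90476)
x(D) = 2*D² (x(D) = D*(2*D) = 2*D²)
W(z) = 2*z*(-19/21 + z) (W(z) = (z - 19/21)*(z + z) = (-19/21 + z)*(2*z) = 2*z*(-19/21 + z))
(W(-12) + x(-10))² = ((2/21)*(-12)*(-19 + 21*(-12)) + 2*(-10)²)² = ((2/21)*(-12)*(-19 - 252) + 2*100)² = ((2/21)*(-12)*(-271) + 200)² = (2168/7 + 200)² = (3568/7)² = 12730624/49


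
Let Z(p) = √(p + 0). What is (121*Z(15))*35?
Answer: 4235*√15 ≈ 16402.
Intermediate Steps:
Z(p) = √p
(121*Z(15))*35 = (121*√15)*35 = 4235*√15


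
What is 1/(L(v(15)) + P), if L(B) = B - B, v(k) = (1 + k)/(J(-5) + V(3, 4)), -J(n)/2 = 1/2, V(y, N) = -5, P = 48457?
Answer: 1/48457 ≈ 2.0637e-5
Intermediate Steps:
J(n) = -1 (J(n) = -2/2 = -2*½ = -1)
v(k) = -⅙ - k/6 (v(k) = (1 + k)/(-1 - 5) = (1 + k)/(-6) = (1 + k)*(-⅙) = -⅙ - k/6)
L(B) = 0
1/(L(v(15)) + P) = 1/(0 + 48457) = 1/48457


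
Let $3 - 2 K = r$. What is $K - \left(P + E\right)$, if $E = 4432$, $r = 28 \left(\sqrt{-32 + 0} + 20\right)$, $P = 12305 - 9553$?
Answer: $- \frac{14925}{2} - 56 i \sqrt{2} \approx -7462.5 - 79.196 i$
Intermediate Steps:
$P = 2752$
$r = 560 + 112 i \sqrt{2}$ ($r = 28 \left(\sqrt{-32} + 20\right) = 28 \left(4 i \sqrt{2} + 20\right) = 28 \left(20 + 4 i \sqrt{2}\right) = 560 + 112 i \sqrt{2} \approx 560.0 + 158.39 i$)
$K = - \frac{557}{2} - 56 i \sqrt{2}$ ($K = \frac{3}{2} - \frac{560 + 112 i \sqrt{2}}{2} = \frac{3}{2} - \left(280 + 56 i \sqrt{2}\right) = - \frac{557}{2} - 56 i \sqrt{2} \approx -278.5 - 79.196 i$)
$K - \left(P + E\right) = \left(- \frac{557}{2} - 56 i \sqrt{2}\right) - \left(2752 + 4432\right) = \left(- \frac{557}{2} - 56 i \sqrt{2}\right) - 7184 = - \frac{14925}{2} - 56 i \sqrt{2}$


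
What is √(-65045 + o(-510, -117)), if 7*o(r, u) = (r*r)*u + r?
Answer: 5*I*√8648507/7 ≈ 2100.6*I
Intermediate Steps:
o(r, u) = r/7 + u*r²/7 (o(r, u) = ((r*r)*u + r)/7 = (r²*u + r)/7 = (u*r² + r)/7 = (r + u*r²)/7 = r/7 + u*r²/7)
√(-65045 + o(-510, -117)) = √(-65045 + (⅐)*(-510)*(1 - 510*(-117))) = √(-65045 + (⅐)*(-510)*(1 + 59670)) = √(-65045 + (⅐)*(-510)*59671) = √(-65045 - 30432210/7) = √(-30887525/7) = 5*I*√8648507/7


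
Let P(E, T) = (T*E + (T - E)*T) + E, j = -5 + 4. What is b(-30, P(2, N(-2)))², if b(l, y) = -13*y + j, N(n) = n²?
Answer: 55225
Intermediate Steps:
j = -1
P(E, T) = E + E*T + T*(T - E) (P(E, T) = (E*T + T*(T - E)) + E = E + E*T + T*(T - E))
b(l, y) = -1 - 13*y (b(l, y) = -13*y - 1 = -1 - 13*y)
b(-30, P(2, N(-2)))² = (-1 - 13*(2 + ((-2)²)²))² = (-1 - 13*(2 + 4²))² = (-1 - 13*(2 + 16))² = (-1 - 13*18)² = (-1 - 234)² = (-235)² = 55225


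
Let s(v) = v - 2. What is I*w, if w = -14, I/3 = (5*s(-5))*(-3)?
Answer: -4410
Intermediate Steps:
s(v) = -2 + v
I = 315 (I = 3*((5*(-2 - 5))*(-3)) = 3*((5*(-7))*(-3)) = 3*(-35*(-3)) = 3*105 = 315)
I*w = 315*(-14) = -4410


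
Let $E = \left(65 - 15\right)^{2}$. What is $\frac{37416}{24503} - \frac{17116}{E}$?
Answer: $- \frac{81463337}{15314375} \approx -5.3194$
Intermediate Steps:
$E = 2500$ ($E = 50^{2} = 2500$)
$\frac{37416}{24503} - \frac{17116}{E} = \frac{37416}{24503} - \frac{17116}{2500} = 37416 \cdot \frac{1}{24503} - \frac{4279}{625} = \frac{37416}{24503} - \frac{4279}{625} = - \frac{81463337}{15314375}$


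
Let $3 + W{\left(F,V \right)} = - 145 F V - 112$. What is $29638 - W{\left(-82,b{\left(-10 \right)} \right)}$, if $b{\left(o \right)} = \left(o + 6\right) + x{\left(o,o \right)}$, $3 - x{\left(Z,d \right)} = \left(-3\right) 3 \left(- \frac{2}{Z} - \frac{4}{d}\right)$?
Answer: $-22563$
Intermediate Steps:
$x{\left(Z,d \right)} = 3 - \frac{36}{d} - \frac{18}{Z}$ ($x{\left(Z,d \right)} = 3 - \left(-3\right) 3 \left(- \frac{2}{Z} - \frac{4}{d}\right) = 3 - - 9 \left(- \frac{4}{d} - \frac{2}{Z}\right) = 3 - \left(\frac{18}{Z} + \frac{36}{d}\right) = 3 - \frac{36}{d} - \frac{18}{Z}$)
$b{\left(o \right)} = 9 + o - \frac{54}{o}$ ($b{\left(o \right)} = \left(o + 6\right) - \left(-3 + \frac{54}{o}\right) = \left(6 + o\right) + \left(3 - \frac{54}{o}\right) = 9 + o - \frac{54}{o}$)
$W{\left(F,V \right)} = -115 - 145 F V$ ($W{\left(F,V \right)} = -3 + \left(- 145 F V - 112\right) = -3 - \left(112 + 145 F V\right) = -115 - 145 F V$)
$29638 - W{\left(-82,b{\left(-10 \right)} \right)} = 29638 - \left(-115 - - 11890 \left(9 - 10 - \frac{54}{-10}\right)\right) = 29638 - \left(-115 - - 11890 \left(9 - 10 - - \frac{27}{5}\right)\right) = 29638 - \left(-115 - - 11890 \left(9 - 10 + \frac{27}{5}\right)\right) = 29638 - \left(-115 - \left(-11890\right) \frac{22}{5}\right) = 29638 - \left(-115 + 52316\right) = 29638 - 52201 = -22563$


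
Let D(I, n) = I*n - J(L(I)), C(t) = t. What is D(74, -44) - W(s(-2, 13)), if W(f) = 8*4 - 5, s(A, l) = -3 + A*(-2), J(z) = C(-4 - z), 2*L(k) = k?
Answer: -3242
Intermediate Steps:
L(k) = k/2
J(z) = -4 - z
s(A, l) = -3 - 2*A
W(f) = 27 (W(f) = 32 - 5 = 27)
D(I, n) = 4 + I/2 + I*n (D(I, n) = I*n - (-4 - I/2) = I*n + (4 + I/2) = 4 + I/2 + I*n)
D(74, -44) - W(s(-2, 13)) = (4 + (1/2)*74 + 74*(-44)) - 1*27 = (4 + 37 - 3256) - 27 = -3215 - 27 = -3242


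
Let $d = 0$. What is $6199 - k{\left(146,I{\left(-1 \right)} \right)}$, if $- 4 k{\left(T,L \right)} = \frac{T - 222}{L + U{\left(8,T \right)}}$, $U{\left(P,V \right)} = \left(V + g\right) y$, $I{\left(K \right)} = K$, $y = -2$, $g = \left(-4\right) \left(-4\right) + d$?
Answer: $\frac{2014694}{325} \approx 6199.1$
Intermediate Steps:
$g = 16$ ($g = \left(-4\right) \left(-4\right) + 0 = 16 + 0 = 16$)
$U{\left(P,V \right)} = -32 - 2 V$ ($U{\left(P,V \right)} = \left(V + 16\right) \left(-2\right) = \left(16 + V\right) \left(-2\right) = -32 - 2 V$)
$k{\left(T,L \right)} = - \frac{-222 + T}{4 \left(-32 + L - 2 T\right)}$ ($k{\left(T,L \right)} = - \frac{\left(T - 222\right) \frac{1}{L - \left(32 + 2 T\right)}}{4} = - \frac{\left(-222 + T\right) \frac{1}{-32 + L - 2 T}}{4} = - \frac{\frac{1}{-32 + L - 2 T} \left(-222 + T\right)}{4} = - \frac{-222 + T}{4 \left(-32 + L - 2 T\right)}$)
$6199 - k{\left(146,I{\left(-1 \right)} \right)} = 6199 - \frac{222 - 146}{4 \left(-32 - 1 - 292\right)} = 6199 - \frac{1}{4} \frac{1}{-325} \cdot 76 = 6199 - \frac{1}{4} \left(- \frac{1}{325}\right) 76 = 6199 - - \frac{19}{325} = 6199 + \frac{19}{325} = \frac{2014694}{325}$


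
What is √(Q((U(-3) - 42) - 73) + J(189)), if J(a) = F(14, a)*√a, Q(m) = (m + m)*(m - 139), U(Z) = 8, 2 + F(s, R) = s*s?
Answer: √(52644 + 582*√21) ≈ 235.18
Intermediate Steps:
F(s, R) = -2 + s² (F(s, R) = -2 + s*s = -2 + s²)
Q(m) = 2*m*(-139 + m) (Q(m) = (2*m)*(-139 + m) = 2*m*(-139 + m))
J(a) = 194*√a (J(a) = (-2 + 14²)*√a = (-2 + 196)*√a = 194*√a)
√(Q((U(-3) - 42) - 73) + J(189)) = √(2*((8 - 42) - 73)*(-139 + ((8 - 42) - 73)) + 194*√189) = √(2*(-34 - 73)*(-139 + (-34 - 73)) + 194*(3*√21)) = √(2*(-107)*(-139 - 107) + 582*√21) = √(2*(-107)*(-246) + 582*√21) = √(52644 + 582*√21)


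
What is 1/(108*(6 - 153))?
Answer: -1/15876 ≈ -6.2988e-5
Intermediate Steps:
1/(108*(6 - 153)) = 1/(108*(-147)) = 1/(-15876) = -1/15876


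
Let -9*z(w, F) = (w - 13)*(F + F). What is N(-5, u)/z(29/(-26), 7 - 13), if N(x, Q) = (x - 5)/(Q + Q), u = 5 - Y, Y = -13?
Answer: 65/4404 ≈ 0.014759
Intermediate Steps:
z(w, F) = -2*F*(-13 + w)/9 (z(w, F) = -(w - 13)*(F + F)/9 = -(-13 + w)*2*F/9 = -2*F*(-13 + w)/9)
u = 18 (u = 5 - 1*(-13) = 5 + 13 = 18)
N(x, Q) = (-5 + x)/(2*Q) (N(x, Q) = (-5 + x)/((2*Q)) = (-5 + x)*(1/(2*Q)) = (-5 + x)/(2*Q))
N(-5, u)/z(29/(-26), 7 - 13) = ((1/2)*(-5 - 5)/18)/((2*(7 - 13)*(13 - 29/(-26))/9)) = ((1/2)*(1/18)*(-10))/(((2/9)*(-6)*(13 - 29*(-1)/26))) = -5*(-3/(4*(13 - 1*(-29/26))))/18 = -5*(-3/(4*(13 + 29/26)))/18 = -5/(18*((2/9)*(-6)*(367/26))) = -5/(18*(-734/39)) = -5/18*(-39/734) = 65/4404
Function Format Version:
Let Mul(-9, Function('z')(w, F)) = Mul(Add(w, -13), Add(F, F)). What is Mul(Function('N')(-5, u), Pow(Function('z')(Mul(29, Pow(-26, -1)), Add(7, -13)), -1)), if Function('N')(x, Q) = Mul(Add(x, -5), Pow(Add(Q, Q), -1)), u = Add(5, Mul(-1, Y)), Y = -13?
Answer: Rational(65, 4404) ≈ 0.014759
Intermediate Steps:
Function('z')(w, F) = Mul(Rational(-2, 9), F, Add(-13, w)) (Function('z')(w, F) = Mul(Rational(-1, 9), Mul(Add(w, -13), Add(F, F))) = Mul(Rational(-1, 9), Mul(Add(-13, w), Mul(2, F))) = Mul(Rational(-1, 9), Mul(2, F, Add(-13, w))) = Mul(Rational(-2, 9), F, Add(-13, w)))
u = 18 (u = Add(5, Mul(-1, -13)) = Add(5, 13) = 18)
Function('N')(x, Q) = Mul(Rational(1, 2), Pow(Q, -1), Add(-5, x)) (Function('N')(x, Q) = Mul(Add(-5, x), Pow(Mul(2, Q), -1)) = Mul(Add(-5, x), Mul(Rational(1, 2), Pow(Q, -1))) = Mul(Rational(1, 2), Pow(Q, -1), Add(-5, x)))
Mul(Function('N')(-5, u), Pow(Function('z')(Mul(29, Pow(-26, -1)), Add(7, -13)), -1)) = Mul(Mul(Rational(1, 2), Pow(18, -1), Add(-5, -5)), Pow(Mul(Rational(2, 9), Add(7, -13), Add(13, Mul(-1, Mul(29, Pow(-26, -1))))), -1)) = Mul(Mul(Rational(1, 2), Rational(1, 18), -10), Pow(Mul(Rational(2, 9), -6, Add(13, Mul(-1, Mul(29, Rational(-1, 26))))), -1)) = Mul(Rational(-5, 18), Pow(Mul(Rational(2, 9), -6, Add(13, Mul(-1, Rational(-29, 26)))), -1)) = Mul(Rational(-5, 18), Pow(Mul(Rational(2, 9), -6, Add(13, Rational(29, 26))), -1)) = Mul(Rational(-5, 18), Pow(Mul(Rational(2, 9), -6, Rational(367, 26)), -1)) = Mul(Rational(-5, 18), Pow(Rational(-734, 39), -1)) = Mul(Rational(-5, 18), Rational(-39, 734)) = Rational(65, 4404)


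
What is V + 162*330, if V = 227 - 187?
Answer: 53500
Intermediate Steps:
V = 40
V + 162*330 = 40 + 162*330 = 40 + 53460 = 53500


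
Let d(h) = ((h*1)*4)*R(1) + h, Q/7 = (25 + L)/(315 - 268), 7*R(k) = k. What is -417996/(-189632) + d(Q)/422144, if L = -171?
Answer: 64789508687/29394097792 ≈ 2.2042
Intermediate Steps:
R(k) = k/7
Q = -1022/47 (Q = 7*((25 - 171)/(315 - 268)) = 7*(-146/47) = -1022/47 ≈ -21.745)
d(h) = 11*h/7 (d(h) = ((h*1)*4)*((⅐)*1) + h = (h*4)*(⅐) + h = (4*h)*(⅐) + h = 4*h/7 + h = 11*h/7)
-417996/(-189632) + d(Q)/422144 = -417996/(-189632) + ((11/7)*(-1022/47))/422144 = -417996*(-1/189632) - 1606/47*1/422144 = 104499/47408 - 803/9920384 = 64789508687/29394097792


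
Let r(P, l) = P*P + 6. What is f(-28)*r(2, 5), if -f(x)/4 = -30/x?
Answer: -300/7 ≈ -42.857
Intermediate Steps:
r(P, l) = 6 + P**2 (r(P, l) = P**2 + 6 = 6 + P**2)
f(x) = 120/x (f(x) = -(-120)/x = 120/x)
f(-28)*r(2, 5) = (120/(-28))*(6 + 2**2) = (120*(-1/28))*(6 + 4) = -30/7*10 = -300/7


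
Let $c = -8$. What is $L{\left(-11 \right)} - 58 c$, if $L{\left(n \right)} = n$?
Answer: $453$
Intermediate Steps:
$L{\left(-11 \right)} - 58 c = -11 - -464 = -11 + 464 = 453$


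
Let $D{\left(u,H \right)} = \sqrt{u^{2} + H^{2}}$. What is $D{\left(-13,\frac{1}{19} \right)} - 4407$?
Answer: $-4407 + \frac{\sqrt{61010}}{19} \approx -4394.0$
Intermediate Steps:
$D{\left(u,H \right)} = \sqrt{H^{2} + u^{2}}$
$D{\left(-13,\frac{1}{19} \right)} - 4407 = \sqrt{\left(\frac{1}{19}\right)^{2} + \left(-13\right)^{2}} - 4407 = \sqrt{\left(\frac{1}{19}\right)^{2} + 169} - 4407 = \sqrt{\frac{1}{361} + 169} - 4407 = \sqrt{\frac{61010}{361}} - 4407 = \frac{\sqrt{61010}}{19} - 4407 = -4407 + \frac{\sqrt{61010}}{19}$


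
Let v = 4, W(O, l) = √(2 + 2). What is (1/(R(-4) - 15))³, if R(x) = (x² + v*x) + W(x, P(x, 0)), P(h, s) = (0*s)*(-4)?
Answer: -1/2197 ≈ -0.00045517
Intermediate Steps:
P(h, s) = 0 (P(h, s) = 0*(-4) = 0)
W(O, l) = 2 (W(O, l) = √4 = 2)
R(x) = 2 + x² + 4*x (R(x) = (x² + 4*x) + 2 = 2 + x² + 4*x)
(1/(R(-4) - 15))³ = (1/((2 + (-4)² + 4*(-4)) - 15))³ = (1/((2 + 16 - 16) - 15))³ = (1/(2 - 15))³ = (1/(-13))³ = (-1/13)³ = -1/2197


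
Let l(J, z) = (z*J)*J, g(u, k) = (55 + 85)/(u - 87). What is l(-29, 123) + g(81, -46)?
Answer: 310259/3 ≈ 1.0342e+5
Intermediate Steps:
g(u, k) = 140/(-87 + u)
l(J, z) = z*J**2 (l(J, z) = (J*z)*J = z*J**2)
l(-29, 123) + g(81, -46) = 123*(-29)**2 + 140/(-87 + 81) = 123*841 + 140/(-6) = 103443 + 140*(-1/6) = 103443 - 70/3 = 310259/3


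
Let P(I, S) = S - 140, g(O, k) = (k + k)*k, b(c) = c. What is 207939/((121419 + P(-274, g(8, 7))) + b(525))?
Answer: 69313/40634 ≈ 1.7058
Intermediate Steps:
g(O, k) = 2*k² (g(O, k) = (2*k)*k = 2*k²)
P(I, S) = -140 + S
207939/((121419 + P(-274, g(8, 7))) + b(525)) = 207939/((121419 + (-140 + 2*7²)) + 525) = 207939/((121419 + (-140 + 2*49)) + 525) = 207939/((121419 + (-140 + 98)) + 525) = 207939/((121419 - 42) + 525) = 207939/(121377 + 525) = 207939/121902 = 207939*(1/121902) = 69313/40634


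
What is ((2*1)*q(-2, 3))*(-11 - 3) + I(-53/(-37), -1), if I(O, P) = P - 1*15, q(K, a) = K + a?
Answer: -44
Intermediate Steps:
I(O, P) = -15 + P (I(O, P) = P - 15 = -15 + P)
((2*1)*q(-2, 3))*(-11 - 3) + I(-53/(-37), -1) = ((2*1)*(-2 + 3))*(-11 - 3) + (-15 - 1) = (2*1)*(-14) - 16 = 2*(-14) - 16 = -28 - 16 = -44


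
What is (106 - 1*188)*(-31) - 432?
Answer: 2110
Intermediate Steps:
(106 - 1*188)*(-31) - 432 = (106 - 188)*(-31) - 432 = -82*(-31) - 432 = 2542 - 432 = 2110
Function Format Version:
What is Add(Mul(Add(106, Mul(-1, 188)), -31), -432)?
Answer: 2110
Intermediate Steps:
Add(Mul(Add(106, Mul(-1, 188)), -31), -432) = Add(Mul(Add(106, -188), -31), -432) = Add(Mul(-82, -31), -432) = Add(2542, -432) = 2110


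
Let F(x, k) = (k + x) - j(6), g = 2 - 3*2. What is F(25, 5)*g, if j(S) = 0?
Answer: -120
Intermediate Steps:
g = -4 (g = 2 - 6 = -4)
F(x, k) = k + x (F(x, k) = (k + x) - 1*0 = (k + x) + 0 = k + x)
F(25, 5)*g = (5 + 25)*(-4) = 30*(-4) = -120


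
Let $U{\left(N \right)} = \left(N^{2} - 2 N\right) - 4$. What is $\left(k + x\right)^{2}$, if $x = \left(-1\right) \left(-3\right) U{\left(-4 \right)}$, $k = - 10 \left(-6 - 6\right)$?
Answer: $32400$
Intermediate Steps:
$U{\left(N \right)} = -4 + N^{2} - 2 N$
$k = 120$ ($k = \left(-10\right) \left(-12\right) = 120$)
$x = 60$ ($x = \left(-1\right) \left(-3\right) \left(-4 + \left(-4\right)^{2} - -8\right) = 3 \left(-4 + 16 + 8\right) = 3 \cdot 20 = 60$)
$\left(k + x\right)^{2} = \left(120 + 60\right)^{2} = 180^{2} = 32400$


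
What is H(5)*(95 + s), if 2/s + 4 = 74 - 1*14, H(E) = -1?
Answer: -2661/28 ≈ -95.036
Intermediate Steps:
s = 1/28 (s = 2/(-4 + (74 - 1*14)) = 2/(-4 + (74 - 14)) = 2/(-4 + 60) = 2/56 = 2*(1/56) = 1/28 ≈ 0.035714)
H(5)*(95 + s) = -(95 + 1/28) = -1*2661/28 = -2661/28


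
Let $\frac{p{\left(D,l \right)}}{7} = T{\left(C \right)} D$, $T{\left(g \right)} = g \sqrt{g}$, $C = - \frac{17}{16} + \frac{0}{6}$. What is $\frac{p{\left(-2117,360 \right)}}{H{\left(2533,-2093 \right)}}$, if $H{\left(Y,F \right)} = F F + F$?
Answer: $\frac{35989 i \sqrt{17}}{40032512} \approx 0.0037066 i$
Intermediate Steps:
$C = - \frac{17}{16}$ ($C = \left(-17\right) \frac{1}{16} + 0 \cdot \frac{1}{6} = - \frac{17}{16} + 0 = - \frac{17}{16} \approx -1.0625$)
$T{\left(g \right)} = g^{\frac{3}{2}}$
$H{\left(Y,F \right)} = F + F^{2}$ ($H{\left(Y,F \right)} = F^{2} + F = F + F^{2}$)
$p{\left(D,l \right)} = - \frac{119 i D \sqrt{17}}{64}$ ($p{\left(D,l \right)} = 7 \left(- \frac{17}{16}\right)^{\frac{3}{2}} D = 7 - \frac{17 i \sqrt{17}}{64} D = 7 \left(- \frac{17 i D \sqrt{17}}{64}\right) = - \frac{119 i D \sqrt{17}}{64}$)
$\frac{p{\left(-2117,360 \right)}}{H{\left(2533,-2093 \right)}} = \frac{\left(- \frac{119}{64}\right) i \left(-2117\right) \sqrt{17}}{\left(-2093\right) \left(1 - 2093\right)} = \frac{\frac{251923}{64} i \sqrt{17}}{\left(-2093\right) \left(-2092\right)} = \frac{\frac{251923}{64} i \sqrt{17}}{4378556} = \frac{251923 i \sqrt{17}}{64} \cdot \frac{1}{4378556} = \frac{35989 i \sqrt{17}}{40032512}$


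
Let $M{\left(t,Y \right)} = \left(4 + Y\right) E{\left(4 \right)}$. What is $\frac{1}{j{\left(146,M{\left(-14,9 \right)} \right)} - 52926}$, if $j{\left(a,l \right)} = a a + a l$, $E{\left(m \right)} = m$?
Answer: $- \frac{1}{24018} \approx -4.1635 \cdot 10^{-5}$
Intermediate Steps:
$M{\left(t,Y \right)} = 16 + 4 Y$ ($M{\left(t,Y \right)} = \left(4 + Y\right) 4 = 16 + 4 Y$)
$j{\left(a,l \right)} = a^{2} + a l$
$\frac{1}{j{\left(146,M{\left(-14,9 \right)} \right)} - 52926} = \frac{1}{146 \left(146 + \left(16 + 4 \cdot 9\right)\right) - 52926} = \frac{1}{146 \left(146 + \left(16 + 36\right)\right) - 52926} = \frac{1}{146 \left(146 + 52\right) - 52926} = \frac{1}{146 \cdot 198 - 52926} = \frac{1}{28908 - 52926} = \frac{1}{-24018} = - \frac{1}{24018}$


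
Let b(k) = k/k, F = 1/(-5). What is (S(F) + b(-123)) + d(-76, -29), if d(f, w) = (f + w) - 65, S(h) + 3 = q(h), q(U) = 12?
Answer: -160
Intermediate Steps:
F = -1/5 ≈ -0.20000
b(k) = 1
S(h) = 9 (S(h) = -3 + 12 = 9)
d(f, w) = -65 + f + w
(S(F) + b(-123)) + d(-76, -29) = (9 + 1) + (-65 - 76 - 29) = 10 - 170 = -160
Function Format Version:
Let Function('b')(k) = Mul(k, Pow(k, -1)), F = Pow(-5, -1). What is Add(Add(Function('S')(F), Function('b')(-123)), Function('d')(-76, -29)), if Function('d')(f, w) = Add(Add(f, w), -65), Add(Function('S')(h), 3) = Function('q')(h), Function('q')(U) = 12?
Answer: -160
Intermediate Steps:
F = Rational(-1, 5) ≈ -0.20000
Function('b')(k) = 1
Function('S')(h) = 9 (Function('S')(h) = Add(-3, 12) = 9)
Function('d')(f, w) = Add(-65, f, w)
Add(Add(Function('S')(F), Function('b')(-123)), Function('d')(-76, -29)) = Add(Add(9, 1), Add(-65, -76, -29)) = Add(10, -170) = -160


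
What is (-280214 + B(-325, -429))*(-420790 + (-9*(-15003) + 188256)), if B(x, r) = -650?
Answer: 27386206048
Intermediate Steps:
(-280214 + B(-325, -429))*(-420790 + (-9*(-15003) + 188256)) = (-280214 - 650)*(-420790 + (-9*(-15003) + 188256)) = -280864*(-420790 + (135027 + 188256)) = -280864*(-420790 + 323283) = -280864*(-97507) = 27386206048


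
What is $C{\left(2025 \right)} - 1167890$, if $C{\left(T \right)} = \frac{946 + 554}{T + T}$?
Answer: $- \frac{31533020}{27} \approx -1.1679 \cdot 10^{6}$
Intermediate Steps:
$C{\left(T \right)} = \frac{750}{T}$ ($C{\left(T \right)} = \frac{1500}{2 T} = 1500 \frac{1}{2 T} = \frac{750}{T}$)
$C{\left(2025 \right)} - 1167890 = \frac{750}{2025} - 1167890 = 750 \cdot \frac{1}{2025} - 1167890 = \frac{10}{27} - 1167890 = - \frac{31533020}{27}$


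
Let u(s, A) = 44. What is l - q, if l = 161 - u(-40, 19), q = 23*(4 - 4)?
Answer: 117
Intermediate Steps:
q = 0 (q = 23*0 = 0)
l = 117 (l = 161 - 1*44 = 161 - 44 = 117)
l - q = 117 - 1*0 = 117 + 0 = 117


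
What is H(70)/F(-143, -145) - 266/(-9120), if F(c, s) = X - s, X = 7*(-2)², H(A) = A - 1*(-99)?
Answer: 41771/41520 ≈ 1.0060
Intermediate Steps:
H(A) = 99 + A (H(A) = A + 99 = 99 + A)
X = 28 (X = 7*4 = 28)
F(c, s) = 28 - s
H(70)/F(-143, -145) - 266/(-9120) = (99 + 70)/(28 - 1*(-145)) - 266/(-9120) = 169/(28 + 145) - 266*(-1/9120) = 169/173 + 7/240 = 41771/41520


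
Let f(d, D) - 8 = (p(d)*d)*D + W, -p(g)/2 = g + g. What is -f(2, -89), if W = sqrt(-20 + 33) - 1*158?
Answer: -1274 - sqrt(13) ≈ -1277.6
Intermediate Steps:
p(g) = -4*g (p(g) = -2*(g + g) = -4*g)
W = -158 + sqrt(13) (W = sqrt(13) - 158 = -158 + sqrt(13) ≈ -154.39)
f(d, D) = -150 + sqrt(13) - 4*D*d**2 (f(d, D) = 8 + (((-4*d)*d)*D + (-158 + sqrt(13))) = 8 + ((-4*d**2)*D + (-158 + sqrt(13))) = 8 + (-4*D*d**2 + (-158 + sqrt(13))) = 8 + (-158 + sqrt(13) - 4*D*d**2) = -150 + sqrt(13) - 4*D*d**2)
-f(2, -89) = -(-150 + sqrt(13) - 4*(-89)*2**2) = -(-150 + sqrt(13) - 4*(-89)*4) = -(-150 + sqrt(13) + 1424) = -(1274 + sqrt(13)) = -1274 - sqrt(13)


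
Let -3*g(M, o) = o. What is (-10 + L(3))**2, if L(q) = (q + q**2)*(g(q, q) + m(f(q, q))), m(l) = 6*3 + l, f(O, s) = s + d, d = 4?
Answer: 77284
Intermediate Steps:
g(M, o) = -o/3
f(O, s) = 4 + s (f(O, s) = s + 4 = 4 + s)
m(l) = 18 + l
L(q) = (22 + 2*q/3)*(q + q**2) (L(q) = (q + q**2)*(-q/3 + (18 + (4 + q))) = (q + q**2)*(-q/3 + (22 + q)) = (q + q**2)*(22 + 2*q/3) = (22 + 2*q/3)*(q + q**2))
(-10 + L(3))**2 = (-10 + (2/3)*3*(33 + 3**2 + 34*3))**2 = (-10 + (2/3)*3*(33 + 9 + 102))**2 = (-10 + (2/3)*3*144)**2 = (-10 + 288)**2 = 278**2 = 77284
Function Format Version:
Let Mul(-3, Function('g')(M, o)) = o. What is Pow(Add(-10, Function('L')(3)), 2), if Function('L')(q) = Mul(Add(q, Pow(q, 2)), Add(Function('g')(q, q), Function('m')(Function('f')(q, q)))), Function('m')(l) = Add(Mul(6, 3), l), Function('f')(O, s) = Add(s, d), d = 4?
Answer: 77284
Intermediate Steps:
Function('g')(M, o) = Mul(Rational(-1, 3), o)
Function('f')(O, s) = Add(4, s) (Function('f')(O, s) = Add(s, 4) = Add(4, s))
Function('m')(l) = Add(18, l)
Function('L')(q) = Mul(Add(22, Mul(Rational(2, 3), q)), Add(q, Pow(q, 2))) (Function('L')(q) = Mul(Add(q, Pow(q, 2)), Add(Mul(Rational(-1, 3), q), Add(18, Add(4, q)))) = Mul(Add(q, Pow(q, 2)), Add(Mul(Rational(-1, 3), q), Add(22, q))) = Mul(Add(q, Pow(q, 2)), Add(22, Mul(Rational(2, 3), q))) = Mul(Add(22, Mul(Rational(2, 3), q)), Add(q, Pow(q, 2))))
Pow(Add(-10, Function('L')(3)), 2) = Pow(Add(-10, Mul(Rational(2, 3), 3, Add(33, Pow(3, 2), Mul(34, 3)))), 2) = Pow(Add(-10, Mul(Rational(2, 3), 3, Add(33, 9, 102))), 2) = Pow(Add(-10, Mul(Rational(2, 3), 3, 144)), 2) = Pow(Add(-10, 288), 2) = Pow(278, 2) = 77284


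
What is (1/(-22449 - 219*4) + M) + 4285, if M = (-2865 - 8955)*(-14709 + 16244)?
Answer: -423101854876/23325 ≈ -1.8139e+7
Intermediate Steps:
M = -18143700 (M = -11820*1535 = -18143700)
(1/(-22449 - 219*4) + M) + 4285 = (1/(-22449 - 219*4) - 18143700) + 4285 = (1/(-22449 - 876) - 18143700) + 4285 = (1/(-23325) - 18143700) + 4285 = (-1/23325 - 18143700) + 4285 = -423201802501/23325 + 4285 = -423101854876/23325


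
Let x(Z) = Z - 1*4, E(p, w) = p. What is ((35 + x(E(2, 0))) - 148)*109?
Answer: -12535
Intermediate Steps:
x(Z) = -4 + Z (x(Z) = Z - 4 = -4 + Z)
((35 + x(E(2, 0))) - 148)*109 = ((35 + (-4 + 2)) - 148)*109 = ((35 - 2) - 148)*109 = (33 - 148)*109 = -115*109 = -12535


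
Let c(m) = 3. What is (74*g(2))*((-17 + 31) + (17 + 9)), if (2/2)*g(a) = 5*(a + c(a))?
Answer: 74000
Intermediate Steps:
g(a) = 15 + 5*a (g(a) = 5*(a + 3) = 5*(3 + a) = 15 + 5*a)
(74*g(2))*((-17 + 31) + (17 + 9)) = (74*(15 + 5*2))*((-17 + 31) + (17 + 9)) = (74*(15 + 10))*(14 + 26) = (74*25)*40 = 1850*40 = 74000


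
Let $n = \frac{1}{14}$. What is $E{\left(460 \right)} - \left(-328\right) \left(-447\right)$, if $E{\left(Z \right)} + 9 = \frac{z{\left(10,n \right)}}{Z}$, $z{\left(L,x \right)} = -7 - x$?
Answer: $- \frac{944265099}{6440} \approx -1.4663 \cdot 10^{5}$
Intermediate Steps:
$n = \frac{1}{14} \approx 0.071429$
$E{\left(Z \right)} = -9 - \frac{99}{14 Z}$ ($E{\left(Z \right)} = -9 + \frac{-7 - \frac{1}{14}}{Z} = -9 - \frac{99}{14 Z}$)
$E{\left(460 \right)} - \left(-328\right) \left(-447\right) = \left(-9 - \frac{99}{14 \cdot 460}\right) - \left(-328\right) \left(-447\right) = \left(-9 - \frac{99}{6440}\right) - 146616 = - \frac{58059}{6440} - 146616 = - \frac{944265099}{6440}$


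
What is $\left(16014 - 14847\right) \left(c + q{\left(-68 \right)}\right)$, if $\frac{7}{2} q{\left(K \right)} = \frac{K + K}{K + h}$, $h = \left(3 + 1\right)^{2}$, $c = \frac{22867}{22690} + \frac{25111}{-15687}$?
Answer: $\frac{39677012329}{220342590} \approx 180.07$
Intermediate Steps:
$c = - \frac{211053961}{355938030}$ ($c = 22867 \cdot \frac{1}{22690} + 25111 \left(- \frac{1}{15687}\right) = \frac{22867}{22690} - \frac{25111}{15687} = - \frac{211053961}{355938030} \approx -0.59295$)
$h = 16$ ($h = 4^{2} = 16$)
$q{\left(K \right)} = \frac{4 K}{7 \left(16 + K\right)}$ ($q{\left(K \right)} = \frac{2 \frac{K + K}{K + 16}}{7} = \frac{2 \frac{2 K}{16 + K}}{7} = \frac{4 K}{7 \left(16 + K\right)}$)
$\left(16014 - 14847\right) \left(c + q{\left(-68 \right)}\right) = \left(16014 - 14847\right) \left(- \frac{211053961}{355938030} + \frac{4}{7} \left(-68\right) \frac{1}{16 - 68}\right) = 1167 \left(- \frac{211053961}{355938030} + \frac{4}{7} \left(-68\right) \frac{1}{-52}\right) = 1167 \left(- \frac{211053961}{355938030} + \frac{4}{7} \left(-68\right) \left(- \frac{1}{52}\right)\right) = 1167 \left(- \frac{211053961}{355938030} + \frac{68}{91}\right) = 1167 \cdot \frac{101997461}{661027770} = \frac{39677012329}{220342590}$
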